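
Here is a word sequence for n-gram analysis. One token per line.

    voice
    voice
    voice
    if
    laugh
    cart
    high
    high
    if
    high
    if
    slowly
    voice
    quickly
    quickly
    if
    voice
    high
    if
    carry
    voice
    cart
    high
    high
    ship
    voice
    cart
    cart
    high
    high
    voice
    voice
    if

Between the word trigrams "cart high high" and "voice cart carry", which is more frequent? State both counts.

"cart high high": 3 occurrences
"voice cart carry": 0 occurrences

"cart high high" (3 vs 0)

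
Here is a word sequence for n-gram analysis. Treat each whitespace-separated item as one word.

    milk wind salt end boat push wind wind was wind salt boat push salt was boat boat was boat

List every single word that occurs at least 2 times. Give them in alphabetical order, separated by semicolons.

Unigram counts meeting the condition (at least 2 times):
  boat: 5
  push: 2
  salt: 3
  was: 3
  wind: 4

boat; push; salt; was; wind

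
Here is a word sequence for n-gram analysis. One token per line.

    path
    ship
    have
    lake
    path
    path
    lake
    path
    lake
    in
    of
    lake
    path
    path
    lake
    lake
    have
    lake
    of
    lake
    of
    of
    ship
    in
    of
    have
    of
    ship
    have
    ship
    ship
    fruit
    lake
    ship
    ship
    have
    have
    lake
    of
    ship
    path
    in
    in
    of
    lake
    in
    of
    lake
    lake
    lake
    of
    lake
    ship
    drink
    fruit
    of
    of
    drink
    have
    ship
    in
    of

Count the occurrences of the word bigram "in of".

5

Scanning the 61 overlapping bigram windows for "in of":
  position 10–11: in of
  position 24–25: in of
  position 43–44: in of
  position 46–47: in of
  position 61–62: in of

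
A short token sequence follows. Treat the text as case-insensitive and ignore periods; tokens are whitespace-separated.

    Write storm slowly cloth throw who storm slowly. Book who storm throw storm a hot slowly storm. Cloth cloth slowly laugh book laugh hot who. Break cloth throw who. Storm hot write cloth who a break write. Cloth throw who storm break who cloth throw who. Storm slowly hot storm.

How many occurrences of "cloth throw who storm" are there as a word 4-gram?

Scanning the 47 overlapping 4-gram windows for "cloth throw who storm":
  position 4–7: cloth throw who storm
  position 27–30: cloth throw who storm
  position 38–41: cloth throw who storm
  position 44–47: cloth throw who storm

4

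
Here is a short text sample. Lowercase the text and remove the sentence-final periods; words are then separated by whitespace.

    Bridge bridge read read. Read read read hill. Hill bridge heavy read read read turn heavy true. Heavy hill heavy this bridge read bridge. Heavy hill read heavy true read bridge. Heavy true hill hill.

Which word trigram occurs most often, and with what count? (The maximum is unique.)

Trigram frequencies (highest first):
  read read read: 4
  read bridge heavy: 2
  bridge bridge read: 1
  bridge read read: 1
  read read hill: 1
  read hill hill: 1
  … (23 more, each ≤ 1)

"read read read", 4 times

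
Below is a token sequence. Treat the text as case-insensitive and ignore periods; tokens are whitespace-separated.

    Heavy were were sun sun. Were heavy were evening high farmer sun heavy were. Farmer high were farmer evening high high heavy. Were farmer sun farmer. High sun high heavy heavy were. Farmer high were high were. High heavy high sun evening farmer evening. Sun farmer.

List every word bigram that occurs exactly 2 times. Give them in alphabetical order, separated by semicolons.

Bigram counts meeting the condition (exactly 2 times):
  evening high: 2
  farmer evening: 2
  farmer sun: 2
  high sun: 2
  sun farmer: 2
  were high: 2

evening high; farmer evening; farmer sun; high sun; sun farmer; were high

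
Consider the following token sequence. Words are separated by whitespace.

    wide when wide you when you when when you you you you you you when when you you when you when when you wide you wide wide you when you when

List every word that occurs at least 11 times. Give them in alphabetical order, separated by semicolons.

when; you

Unigram counts meeting the condition (at least 11 times):
  when: 11
  you: 15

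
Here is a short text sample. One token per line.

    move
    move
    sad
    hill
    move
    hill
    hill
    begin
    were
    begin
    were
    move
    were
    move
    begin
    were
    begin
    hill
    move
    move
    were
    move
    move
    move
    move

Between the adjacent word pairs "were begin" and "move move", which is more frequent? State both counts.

"move move" (5 vs 2)

"were begin": 2 occurrences
"move move": 5 occurrences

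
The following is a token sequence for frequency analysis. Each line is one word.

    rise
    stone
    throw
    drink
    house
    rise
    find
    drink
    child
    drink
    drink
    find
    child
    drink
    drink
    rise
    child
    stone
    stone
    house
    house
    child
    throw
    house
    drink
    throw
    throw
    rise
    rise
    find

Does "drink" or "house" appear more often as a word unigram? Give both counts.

"drink": 7 occurrences
"house": 4 occurrences

"drink" (7 vs 4)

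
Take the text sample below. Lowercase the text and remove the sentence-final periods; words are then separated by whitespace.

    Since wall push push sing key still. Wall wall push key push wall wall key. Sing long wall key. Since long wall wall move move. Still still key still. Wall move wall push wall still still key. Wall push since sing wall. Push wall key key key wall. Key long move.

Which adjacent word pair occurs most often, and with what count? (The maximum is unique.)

Bigram frequencies (highest first):
  wall push: 5
  wall key: 4
  wall wall: 3
  push wall: 3
  key still: 2
  still wall: 2
  … (25 more, each ≤ 2)

"wall push", 5 times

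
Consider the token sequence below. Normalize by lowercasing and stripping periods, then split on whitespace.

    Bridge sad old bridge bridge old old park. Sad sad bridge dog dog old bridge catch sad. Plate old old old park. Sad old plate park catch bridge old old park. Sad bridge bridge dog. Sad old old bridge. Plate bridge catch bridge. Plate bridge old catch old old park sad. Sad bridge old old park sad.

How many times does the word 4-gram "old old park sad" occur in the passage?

5

Scanning the 54 overlapping 4-gram windows for "old old park sad":
  position 6–9: old old park sad
  position 20–23: old old park sad
  position 29–32: old old park sad
  position 48–51: old old park sad
  position 54–57: old old park sad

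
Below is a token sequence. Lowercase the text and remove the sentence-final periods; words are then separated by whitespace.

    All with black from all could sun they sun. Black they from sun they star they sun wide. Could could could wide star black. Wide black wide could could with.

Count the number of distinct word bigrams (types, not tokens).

30 tokens → 29 bigram windows in total.
Repeated bigrams (each contributes count−1 duplicates):
  could could: 3
  black wide: 2
  sun they: 2
  they sun: 2
  wide could: 2
6 duplicate windows → 29 − 6 = 23 distinct.

23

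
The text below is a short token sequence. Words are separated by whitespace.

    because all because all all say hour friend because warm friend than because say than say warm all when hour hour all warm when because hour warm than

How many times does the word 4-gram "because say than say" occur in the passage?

1

Scanning the 25 overlapping 4-gram windows for "because say than say":
  position 13–16: because say than say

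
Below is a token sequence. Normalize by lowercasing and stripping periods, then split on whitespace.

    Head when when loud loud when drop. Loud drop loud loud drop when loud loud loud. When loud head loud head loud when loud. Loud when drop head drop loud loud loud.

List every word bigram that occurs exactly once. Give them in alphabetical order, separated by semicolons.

drop head; drop when; head drop; head when; when when

Bigram counts meeting the condition (exactly once):
  drop head: 1
  drop when: 1
  head drop: 1
  head when: 1
  when when: 1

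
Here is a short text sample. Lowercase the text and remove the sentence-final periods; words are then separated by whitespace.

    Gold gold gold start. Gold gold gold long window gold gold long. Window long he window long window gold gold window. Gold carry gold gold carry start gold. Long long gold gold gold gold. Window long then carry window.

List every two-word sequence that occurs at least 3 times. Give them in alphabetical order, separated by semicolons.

gold gold; gold long; long window; window gold; window long

Bigram counts meeting the condition (at least 3 times):
  gold gold: 10
  gold long: 3
  long window: 3
  window gold: 3
  window long: 3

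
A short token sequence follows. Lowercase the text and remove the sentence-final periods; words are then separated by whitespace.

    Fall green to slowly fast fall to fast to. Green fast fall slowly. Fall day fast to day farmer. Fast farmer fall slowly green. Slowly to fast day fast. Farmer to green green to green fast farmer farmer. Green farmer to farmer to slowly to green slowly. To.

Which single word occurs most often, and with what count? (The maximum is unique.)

"to", 11 times

Unigram frequencies (highest first):
  to: 11
  green: 8
  fast: 8
  farmer: 7
  slowly: 6
  fall: 5
  … (1 more, each ≤ 3)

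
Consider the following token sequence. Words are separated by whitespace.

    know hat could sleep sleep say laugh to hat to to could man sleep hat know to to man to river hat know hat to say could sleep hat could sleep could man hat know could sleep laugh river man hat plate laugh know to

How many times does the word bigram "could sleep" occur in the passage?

4

Scanning the 44 overlapping bigram windows for "could sleep":
  position 3–4: could sleep
  position 27–28: could sleep
  position 30–31: could sleep
  position 36–37: could sleep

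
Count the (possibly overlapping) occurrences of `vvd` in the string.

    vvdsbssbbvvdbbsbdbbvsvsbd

2

Sliding a length-3 window over the 25 characters (23 positions):
  position 1–3: vvd
  position 10–12: vvd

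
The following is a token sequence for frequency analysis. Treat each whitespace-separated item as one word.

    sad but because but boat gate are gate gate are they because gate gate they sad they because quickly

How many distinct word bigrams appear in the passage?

19 tokens → 18 bigram windows in total.
Repeated bigrams (each contributes count−1 duplicates):
  gate are: 2
  gate gate: 2
  they because: 2
3 duplicate windows → 18 − 3 = 15 distinct.

15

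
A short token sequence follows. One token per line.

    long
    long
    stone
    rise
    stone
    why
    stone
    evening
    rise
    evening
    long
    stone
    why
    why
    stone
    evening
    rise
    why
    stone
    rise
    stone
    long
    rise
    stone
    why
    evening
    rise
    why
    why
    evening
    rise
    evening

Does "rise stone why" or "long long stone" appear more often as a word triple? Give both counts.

"rise stone why" (2 vs 1)

"rise stone why": 2 occurrences
"long long stone": 1 occurrence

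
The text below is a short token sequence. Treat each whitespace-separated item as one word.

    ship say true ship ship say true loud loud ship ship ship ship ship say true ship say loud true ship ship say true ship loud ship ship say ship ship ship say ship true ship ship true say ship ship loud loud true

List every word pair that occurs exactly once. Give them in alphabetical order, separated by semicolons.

say loud; true loud; true say

Bigram counts meeting the condition (exactly once):
  say loud: 1
  true loud: 1
  true say: 1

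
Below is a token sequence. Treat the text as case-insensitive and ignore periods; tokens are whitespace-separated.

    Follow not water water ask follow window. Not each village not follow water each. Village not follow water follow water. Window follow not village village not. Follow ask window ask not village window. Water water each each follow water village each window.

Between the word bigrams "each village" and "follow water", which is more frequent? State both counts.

"each village": 2 occurrences
"follow water": 4 occurrences

"follow water" (4 vs 2)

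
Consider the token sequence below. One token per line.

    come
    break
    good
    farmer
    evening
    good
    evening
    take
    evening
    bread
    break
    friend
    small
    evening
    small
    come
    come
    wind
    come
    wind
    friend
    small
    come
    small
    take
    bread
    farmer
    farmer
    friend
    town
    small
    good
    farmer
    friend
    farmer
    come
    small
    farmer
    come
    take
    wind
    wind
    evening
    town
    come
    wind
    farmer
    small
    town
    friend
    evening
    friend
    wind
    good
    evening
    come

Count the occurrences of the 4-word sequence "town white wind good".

Scanning the 53 overlapping 4-gram windows for "town white wind good":
  (none found)

0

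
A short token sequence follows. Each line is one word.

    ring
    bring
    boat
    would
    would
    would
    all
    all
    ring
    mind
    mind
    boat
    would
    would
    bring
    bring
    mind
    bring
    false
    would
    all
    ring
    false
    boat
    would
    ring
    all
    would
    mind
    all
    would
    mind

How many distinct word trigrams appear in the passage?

32 tokens → 30 trigram windows in total.
Repeated trigrams (each contributes count−1 duplicates):
  all would mind: 2
  boat would would: 2
2 duplicate windows → 30 − 2 = 28 distinct.

28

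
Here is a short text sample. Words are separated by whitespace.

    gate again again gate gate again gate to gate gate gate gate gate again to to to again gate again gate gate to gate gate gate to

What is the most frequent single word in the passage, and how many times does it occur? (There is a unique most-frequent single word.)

"gate", 15 times

Unigram frequencies (highest first):
  gate: 15
  again: 6
  to: 6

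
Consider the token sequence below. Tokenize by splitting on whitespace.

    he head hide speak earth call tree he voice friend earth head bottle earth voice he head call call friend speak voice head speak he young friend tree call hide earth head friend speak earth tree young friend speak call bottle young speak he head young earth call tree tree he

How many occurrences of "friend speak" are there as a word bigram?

3

Scanning the 50 overlapping bigram windows for "friend speak":
  position 20–21: friend speak
  position 33–34: friend speak
  position 38–39: friend speak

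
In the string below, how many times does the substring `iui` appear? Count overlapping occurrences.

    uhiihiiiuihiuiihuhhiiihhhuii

Sliding a length-3 window over the 28 characters (26 positions):
  position 8–10: iui
  position 12–14: iui

2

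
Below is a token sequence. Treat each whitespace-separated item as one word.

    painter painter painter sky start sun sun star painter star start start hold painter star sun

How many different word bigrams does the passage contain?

16 tokens → 15 bigram windows in total.
Repeated bigrams (each contributes count−1 duplicates):
  painter painter: 2
  painter star: 2
2 duplicate windows → 15 − 2 = 13 distinct.

13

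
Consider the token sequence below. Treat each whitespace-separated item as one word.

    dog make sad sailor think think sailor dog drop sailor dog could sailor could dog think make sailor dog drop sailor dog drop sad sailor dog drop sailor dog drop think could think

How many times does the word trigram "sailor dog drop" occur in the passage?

Scanning the 31 overlapping trigram windows for "sailor dog drop":
  position 7–9: sailor dog drop
  position 18–20: sailor dog drop
  position 21–23: sailor dog drop
  position 25–27: sailor dog drop
  position 28–30: sailor dog drop

5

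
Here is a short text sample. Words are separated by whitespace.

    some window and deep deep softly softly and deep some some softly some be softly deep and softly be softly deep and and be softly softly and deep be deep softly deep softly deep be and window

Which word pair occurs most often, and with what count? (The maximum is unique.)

Bigram frequencies (highest first):
  softly deep: 4
  and deep: 3
  deep softly: 3
  be softly: 3
  softly softly: 2
  softly and: 2
  … (17 more, each ≤ 2)

"softly deep", 4 times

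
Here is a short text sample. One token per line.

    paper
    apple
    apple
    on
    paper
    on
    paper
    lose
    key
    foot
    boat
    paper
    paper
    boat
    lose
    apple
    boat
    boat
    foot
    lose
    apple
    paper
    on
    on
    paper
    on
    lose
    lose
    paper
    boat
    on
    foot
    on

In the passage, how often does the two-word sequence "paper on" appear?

3

Scanning the 32 overlapping bigram windows for "paper on":
  position 5–6: paper on
  position 22–23: paper on
  position 25–26: paper on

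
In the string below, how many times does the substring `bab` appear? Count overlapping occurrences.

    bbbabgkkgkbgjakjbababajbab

Sliding a length-3 window over the 26 characters (24 positions):
  position 3–5: bab
  position 17–19: bab
  position 19–21: bab
  position 24–26: bab

4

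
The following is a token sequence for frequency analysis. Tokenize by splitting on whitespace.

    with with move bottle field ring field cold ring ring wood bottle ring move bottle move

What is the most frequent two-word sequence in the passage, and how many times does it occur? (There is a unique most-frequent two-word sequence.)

"move bottle", 2 times

Bigram frequencies (highest first):
  move bottle: 2
  with with: 1
  with move: 1
  bottle field: 1
  field ring: 1
  ring field: 1
  … (8 more, each ≤ 1)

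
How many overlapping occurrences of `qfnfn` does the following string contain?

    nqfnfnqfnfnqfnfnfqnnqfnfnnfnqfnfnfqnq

Sliding a length-5 window over the 37 characters (33 positions):
  position 2–6: qfnfn
  position 7–11: qfnfn
  position 12–16: qfnfn
  position 21–25: qfnfn
  position 29–33: qfnfn

5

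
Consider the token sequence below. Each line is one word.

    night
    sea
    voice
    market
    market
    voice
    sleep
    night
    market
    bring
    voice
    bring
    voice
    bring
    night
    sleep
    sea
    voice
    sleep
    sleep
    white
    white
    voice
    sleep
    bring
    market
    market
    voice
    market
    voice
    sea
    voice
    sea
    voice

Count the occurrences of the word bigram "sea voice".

Scanning the 33 overlapping bigram windows for "sea voice":
  position 2–3: sea voice
  position 17–18: sea voice
  position 31–32: sea voice
  position 33–34: sea voice

4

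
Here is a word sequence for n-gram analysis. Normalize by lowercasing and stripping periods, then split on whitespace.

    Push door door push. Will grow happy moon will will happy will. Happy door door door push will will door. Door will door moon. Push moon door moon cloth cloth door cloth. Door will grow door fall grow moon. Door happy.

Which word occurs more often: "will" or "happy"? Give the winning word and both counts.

"will": 8 occurrences
"happy": 4 occurrences

"will" (8 vs 4)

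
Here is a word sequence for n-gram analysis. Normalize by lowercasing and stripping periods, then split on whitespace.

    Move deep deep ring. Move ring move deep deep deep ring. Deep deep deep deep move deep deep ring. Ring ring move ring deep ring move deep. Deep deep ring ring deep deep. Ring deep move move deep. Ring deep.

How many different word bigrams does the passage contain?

40 tokens → 39 bigram windows in total.
Repeated bigrams (each contributes count−1 duplicates):
  deep deep: 10
  deep ring: 7
  move deep: 5
  ring deep: 5
  ring move: 4
  ring ring: 3
  deep move: 2
  move ring: 2
30 duplicate windows → 39 − 30 = 9 distinct.

9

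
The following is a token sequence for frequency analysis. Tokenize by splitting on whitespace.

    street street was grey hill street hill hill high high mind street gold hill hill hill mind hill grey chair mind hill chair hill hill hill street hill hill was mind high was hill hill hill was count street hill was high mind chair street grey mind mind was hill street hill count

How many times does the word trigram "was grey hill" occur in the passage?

Scanning the 51 overlapping trigram windows for "was grey hill":
  position 3–5: was grey hill

1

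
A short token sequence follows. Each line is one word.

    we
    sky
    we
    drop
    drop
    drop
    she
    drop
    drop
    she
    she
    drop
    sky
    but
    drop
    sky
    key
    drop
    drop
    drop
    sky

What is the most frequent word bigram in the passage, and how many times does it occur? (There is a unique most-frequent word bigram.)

Bigram frequencies (highest first):
  drop drop: 5
  drop sky: 3
  drop she: 2
  she drop: 2
  we sky: 1
  sky we: 1
  … (6 more, each ≤ 1)

"drop drop", 5 times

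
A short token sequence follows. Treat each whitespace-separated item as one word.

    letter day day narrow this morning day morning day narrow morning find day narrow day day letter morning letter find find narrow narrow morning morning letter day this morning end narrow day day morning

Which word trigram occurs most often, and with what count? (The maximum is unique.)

Trigram frequencies (highest first):
  narrow day day: 2
  letter day day: 1
  day day narrow: 1
  day narrow this: 1
  narrow this morning: 1
  this morning day: 1
  … (25 more, each ≤ 1)

"narrow day day", 2 times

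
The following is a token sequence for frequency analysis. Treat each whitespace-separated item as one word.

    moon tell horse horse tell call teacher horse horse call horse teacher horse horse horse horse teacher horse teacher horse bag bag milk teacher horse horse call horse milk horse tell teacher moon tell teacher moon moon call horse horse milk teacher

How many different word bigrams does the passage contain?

42 tokens → 41 bigram windows in total.
Repeated bigrams (each contributes count−1 duplicates):
  horse horse: 7
  teacher horse: 5
  call horse: 3
  horse teacher: 3
  horse call: 2
  horse milk: 2
  horse tell: 2
  milk teacher: 2
  … (3 more repeated)
21 duplicate windows → 41 − 21 = 20 distinct.

20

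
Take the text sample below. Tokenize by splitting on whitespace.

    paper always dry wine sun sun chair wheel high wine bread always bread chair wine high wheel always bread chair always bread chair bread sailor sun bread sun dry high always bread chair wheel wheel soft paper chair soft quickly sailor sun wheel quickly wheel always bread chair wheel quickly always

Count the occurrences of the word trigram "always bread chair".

Scanning the 49 overlapping trigram windows for "always bread chair":
  position 12–14: always bread chair
  position 18–20: always bread chair
  position 21–23: always bread chair
  position 31–33: always bread chair
  position 46–48: always bread chair

5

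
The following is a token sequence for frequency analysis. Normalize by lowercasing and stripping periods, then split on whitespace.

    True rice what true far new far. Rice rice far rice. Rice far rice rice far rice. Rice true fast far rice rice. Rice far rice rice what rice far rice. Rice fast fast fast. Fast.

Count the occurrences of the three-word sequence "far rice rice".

Scanning the 34 overlapping trigram windows for "far rice rice":
  position 7–9: far rice rice
  position 10–12: far rice rice
  position 13–15: far rice rice
  position 16–18: far rice rice
  position 21–23: far rice rice
  position 25–27: far rice rice
  position 30–32: far rice rice

7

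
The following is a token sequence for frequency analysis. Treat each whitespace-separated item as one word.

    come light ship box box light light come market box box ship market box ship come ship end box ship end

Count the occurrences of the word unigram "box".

Scanning the 21 tokens for "box":
  position 4: box
  position 5: box
  position 10: box
  position 11: box
  position 14: box
  position 19: box

6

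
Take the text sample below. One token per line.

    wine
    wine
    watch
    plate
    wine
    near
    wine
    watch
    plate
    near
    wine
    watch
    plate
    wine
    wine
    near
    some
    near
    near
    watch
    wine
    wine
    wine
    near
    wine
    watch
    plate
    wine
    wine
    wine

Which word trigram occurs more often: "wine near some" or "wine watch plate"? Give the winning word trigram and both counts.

"wine near some": 1 occurrence
"wine watch plate": 4 occurrences

"wine watch plate" (4 vs 1)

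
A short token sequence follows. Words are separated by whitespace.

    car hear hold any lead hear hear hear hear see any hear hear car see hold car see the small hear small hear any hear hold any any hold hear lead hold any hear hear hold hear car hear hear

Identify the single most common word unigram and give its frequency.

"hear", 16 times

Unigram frequencies (highest first):
  hear: 16
  hold: 6
  any: 6
  car: 4
  see: 3
  lead: 2
  … (2 more, each ≤ 2)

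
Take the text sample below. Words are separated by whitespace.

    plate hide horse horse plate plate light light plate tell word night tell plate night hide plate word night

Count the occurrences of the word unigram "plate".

6

Scanning the 19 tokens for "plate":
  position 1: plate
  position 5: plate
  position 6: plate
  position 9: plate
  position 14: plate
  position 17: plate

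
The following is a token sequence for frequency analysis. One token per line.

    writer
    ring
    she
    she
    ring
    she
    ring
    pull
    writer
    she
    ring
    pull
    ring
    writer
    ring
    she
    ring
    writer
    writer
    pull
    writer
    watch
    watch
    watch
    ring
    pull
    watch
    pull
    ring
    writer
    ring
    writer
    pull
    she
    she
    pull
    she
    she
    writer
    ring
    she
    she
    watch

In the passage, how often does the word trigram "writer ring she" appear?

3

Scanning the 41 overlapping trigram windows for "writer ring she":
  position 1–3: writer ring she
  position 14–16: writer ring she
  position 39–41: writer ring she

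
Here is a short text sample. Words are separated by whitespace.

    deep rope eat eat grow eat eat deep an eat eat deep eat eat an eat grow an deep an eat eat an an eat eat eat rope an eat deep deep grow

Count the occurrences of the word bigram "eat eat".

7

Scanning the 32 overlapping bigram windows for "eat eat":
  position 3–4: eat eat
  position 6–7: eat eat
  position 10–11: eat eat
  position 13–14: eat eat
  position 21–22: eat eat
  position 25–26: eat eat
  position 26–27: eat eat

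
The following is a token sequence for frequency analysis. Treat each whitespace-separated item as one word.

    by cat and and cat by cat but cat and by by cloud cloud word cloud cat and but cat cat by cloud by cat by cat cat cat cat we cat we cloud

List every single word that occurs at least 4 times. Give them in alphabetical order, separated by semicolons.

Unigram counts meeting the condition (at least 4 times):
  and: 4
  by: 7
  cat: 13
  cloud: 5

and; by; cat; cloud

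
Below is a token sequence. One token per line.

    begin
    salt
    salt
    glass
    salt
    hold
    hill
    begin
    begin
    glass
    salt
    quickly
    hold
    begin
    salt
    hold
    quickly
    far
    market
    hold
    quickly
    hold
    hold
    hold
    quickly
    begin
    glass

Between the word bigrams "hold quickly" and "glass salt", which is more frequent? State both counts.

"hold quickly" (3 vs 2)

"hold quickly": 3 occurrences
"glass salt": 2 occurrences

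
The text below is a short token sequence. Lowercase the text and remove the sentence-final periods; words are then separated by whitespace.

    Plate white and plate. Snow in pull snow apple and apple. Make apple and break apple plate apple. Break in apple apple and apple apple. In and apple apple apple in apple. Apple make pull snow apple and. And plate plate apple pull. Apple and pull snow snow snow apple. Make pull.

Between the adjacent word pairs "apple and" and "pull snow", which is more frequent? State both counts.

"apple and" (5 vs 3)

"apple and": 5 occurrences
"pull snow": 3 occurrences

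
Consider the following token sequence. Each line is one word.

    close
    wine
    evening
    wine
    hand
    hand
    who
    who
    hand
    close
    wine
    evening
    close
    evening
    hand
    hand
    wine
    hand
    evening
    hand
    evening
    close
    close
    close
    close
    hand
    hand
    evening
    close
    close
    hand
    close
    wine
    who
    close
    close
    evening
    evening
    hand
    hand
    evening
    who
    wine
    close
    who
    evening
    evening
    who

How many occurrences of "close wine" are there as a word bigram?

3

Scanning the 47 overlapping bigram windows for "close wine":
  position 1–2: close wine
  position 10–11: close wine
  position 32–33: close wine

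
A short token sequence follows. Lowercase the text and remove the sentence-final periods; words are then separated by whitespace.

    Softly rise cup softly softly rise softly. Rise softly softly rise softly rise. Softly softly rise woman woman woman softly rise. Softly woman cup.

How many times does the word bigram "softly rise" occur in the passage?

7

Scanning the 23 overlapping bigram windows for "softly rise":
  position 1–2: softly rise
  position 5–6: softly rise
  position 7–8: softly rise
  position 10–11: softly rise
  position 12–13: softly rise
  position 15–16: softly rise
  position 20–21: softly rise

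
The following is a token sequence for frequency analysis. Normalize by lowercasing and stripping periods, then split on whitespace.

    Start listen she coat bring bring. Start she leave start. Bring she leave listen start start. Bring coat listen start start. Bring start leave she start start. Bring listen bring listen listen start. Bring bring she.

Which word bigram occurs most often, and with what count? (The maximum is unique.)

"start bring", 5 times

Bigram frequencies (highest first):
  start bring: 5
  listen start: 3
  start start: 3
  bring bring: 2
  bring start: 2
  she leave: 2
  … (16 more, each ≤ 2)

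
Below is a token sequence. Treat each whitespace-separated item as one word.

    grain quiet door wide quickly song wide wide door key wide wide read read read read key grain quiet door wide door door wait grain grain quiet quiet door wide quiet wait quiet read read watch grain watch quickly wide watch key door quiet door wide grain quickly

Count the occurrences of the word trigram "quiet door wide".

Scanning the 46 overlapping trigram windows for "quiet door wide":
  position 2–4: quiet door wide
  position 19–21: quiet door wide
  position 28–30: quiet door wide
  position 44–46: quiet door wide

4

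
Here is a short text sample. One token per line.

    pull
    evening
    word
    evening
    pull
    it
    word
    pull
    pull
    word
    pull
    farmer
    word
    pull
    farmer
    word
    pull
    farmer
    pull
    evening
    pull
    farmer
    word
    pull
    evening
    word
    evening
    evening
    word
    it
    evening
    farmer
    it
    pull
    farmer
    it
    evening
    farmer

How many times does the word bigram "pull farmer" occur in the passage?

5

Scanning the 37 overlapping bigram windows for "pull farmer":
  position 11–12: pull farmer
  position 14–15: pull farmer
  position 17–18: pull farmer
  position 21–22: pull farmer
  position 34–35: pull farmer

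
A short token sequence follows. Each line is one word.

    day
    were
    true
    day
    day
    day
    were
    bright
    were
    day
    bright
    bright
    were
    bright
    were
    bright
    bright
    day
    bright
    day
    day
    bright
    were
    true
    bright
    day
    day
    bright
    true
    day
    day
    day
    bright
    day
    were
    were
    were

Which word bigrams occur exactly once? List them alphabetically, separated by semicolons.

Bigram counts meeting the condition (exactly once):
  bright true: 1
  true bright: 1
  were day: 1

bright true; true bright; were day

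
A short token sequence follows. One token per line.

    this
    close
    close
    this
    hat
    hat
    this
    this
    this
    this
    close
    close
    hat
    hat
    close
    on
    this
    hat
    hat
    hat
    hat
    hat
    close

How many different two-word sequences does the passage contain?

11

23 tokens → 22 bigram windows in total.
Repeated bigrams (each contributes count−1 duplicates):
  hat hat: 6
  this this: 3
  close close: 2
  hat close: 2
  this close: 2
  this hat: 2
11 duplicate windows → 22 − 11 = 11 distinct.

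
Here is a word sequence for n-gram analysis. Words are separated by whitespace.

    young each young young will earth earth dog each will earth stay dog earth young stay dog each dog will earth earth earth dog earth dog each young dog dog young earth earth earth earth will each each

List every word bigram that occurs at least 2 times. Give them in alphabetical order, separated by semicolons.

Bigram counts meeting the condition (at least 2 times):
  dog each: 3
  dog earth: 2
  each young: 2
  earth dog: 3
  earth earth: 6
  stay dog: 2
  will earth: 3

dog each; dog earth; each young; earth dog; earth earth; stay dog; will earth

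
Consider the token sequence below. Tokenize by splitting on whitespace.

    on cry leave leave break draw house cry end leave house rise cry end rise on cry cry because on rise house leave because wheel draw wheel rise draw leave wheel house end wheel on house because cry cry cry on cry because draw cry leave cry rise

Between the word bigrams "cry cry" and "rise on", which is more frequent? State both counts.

"cry cry": 3 occurrences
"rise on": 1 occurrence

"cry cry" (3 vs 1)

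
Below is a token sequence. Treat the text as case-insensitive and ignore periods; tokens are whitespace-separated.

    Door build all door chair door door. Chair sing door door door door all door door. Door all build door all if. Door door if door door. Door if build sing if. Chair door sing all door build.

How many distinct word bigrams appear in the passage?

20

38 tokens → 37 bigram windows in total.
Repeated bigrams (each contributes count−1 duplicates):
  door door: 9
  all door: 3
  door all: 3
  chair door: 2
  door build: 2
  door chair: 2
  door if: 2
  if door: 2
17 duplicate windows → 37 − 17 = 20 distinct.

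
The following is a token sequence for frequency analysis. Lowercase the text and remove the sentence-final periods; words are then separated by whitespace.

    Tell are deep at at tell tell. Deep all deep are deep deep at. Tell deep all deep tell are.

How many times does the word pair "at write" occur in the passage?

0

Scanning the 19 overlapping bigram windows for "at write":
  (none found)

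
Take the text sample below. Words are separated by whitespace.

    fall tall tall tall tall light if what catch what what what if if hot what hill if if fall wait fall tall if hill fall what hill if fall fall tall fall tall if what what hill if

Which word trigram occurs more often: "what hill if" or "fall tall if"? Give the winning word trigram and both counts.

"what hill if" (3 vs 2)

"what hill if": 3 occurrences
"fall tall if": 2 occurrences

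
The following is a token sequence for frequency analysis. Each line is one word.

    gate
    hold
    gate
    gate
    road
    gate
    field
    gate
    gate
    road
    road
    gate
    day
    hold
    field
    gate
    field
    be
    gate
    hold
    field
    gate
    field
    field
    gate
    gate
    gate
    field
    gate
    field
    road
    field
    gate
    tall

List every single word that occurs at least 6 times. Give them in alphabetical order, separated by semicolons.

Unigram counts meeting the condition (at least 6 times):
  field: 9
  gate: 15

field; gate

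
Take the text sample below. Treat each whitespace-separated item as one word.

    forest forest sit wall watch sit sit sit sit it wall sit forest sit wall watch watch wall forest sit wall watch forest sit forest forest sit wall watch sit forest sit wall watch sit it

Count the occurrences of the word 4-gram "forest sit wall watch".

Scanning the 33 overlapping 4-gram windows for "forest sit wall watch":
  position 2–5: forest sit wall watch
  position 13–16: forest sit wall watch
  position 19–22: forest sit wall watch
  position 26–29: forest sit wall watch
  position 31–34: forest sit wall watch

5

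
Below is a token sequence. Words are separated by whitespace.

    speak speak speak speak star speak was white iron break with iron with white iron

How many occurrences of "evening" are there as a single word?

0

Scanning the 15 tokens for "evening":
  (none found)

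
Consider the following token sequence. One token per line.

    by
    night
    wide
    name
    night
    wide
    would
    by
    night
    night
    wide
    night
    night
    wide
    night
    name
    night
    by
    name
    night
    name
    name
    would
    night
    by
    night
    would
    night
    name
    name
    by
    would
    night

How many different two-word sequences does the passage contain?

17

33 tokens → 32 bigram windows in total.
Repeated bigrams (each contributes count−1 duplicates):
  night wide: 4
  by night: 3
  name night: 3
  night name: 3
  would night: 3
  name name: 2
  night by: 2
  night night: 2
  … (1 more repeated)
15 duplicate windows → 32 − 15 = 17 distinct.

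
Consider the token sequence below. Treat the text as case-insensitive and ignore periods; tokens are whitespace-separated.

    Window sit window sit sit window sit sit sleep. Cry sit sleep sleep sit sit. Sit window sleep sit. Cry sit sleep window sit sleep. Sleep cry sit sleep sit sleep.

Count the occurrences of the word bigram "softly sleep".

Scanning the 30 overlapping bigram windows for "softly sleep":
  (none found)

0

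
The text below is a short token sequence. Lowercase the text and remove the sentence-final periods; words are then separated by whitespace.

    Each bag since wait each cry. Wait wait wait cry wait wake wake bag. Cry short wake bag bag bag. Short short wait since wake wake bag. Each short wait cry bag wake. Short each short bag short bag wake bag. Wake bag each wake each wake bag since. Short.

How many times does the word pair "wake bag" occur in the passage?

Scanning the 49 overlapping bigram windows for "wake bag":
  position 13–14: wake bag
  position 17–18: wake bag
  position 26–27: wake bag
  position 40–41: wake bag
  position 42–43: wake bag
  position 47–48: wake bag

6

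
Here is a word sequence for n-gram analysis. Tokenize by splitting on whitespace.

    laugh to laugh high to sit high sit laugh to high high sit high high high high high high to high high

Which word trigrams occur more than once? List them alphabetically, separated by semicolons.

high high high; to high high

Trigram counts meeting the condition (more than once):
  high high high: 4
  to high high: 2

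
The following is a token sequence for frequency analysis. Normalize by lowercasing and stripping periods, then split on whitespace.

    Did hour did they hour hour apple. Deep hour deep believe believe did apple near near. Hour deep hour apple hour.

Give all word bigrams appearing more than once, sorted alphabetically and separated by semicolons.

deep hour; hour apple; hour deep

Bigram counts meeting the condition (more than once):
  deep hour: 2
  hour apple: 2
  hour deep: 2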